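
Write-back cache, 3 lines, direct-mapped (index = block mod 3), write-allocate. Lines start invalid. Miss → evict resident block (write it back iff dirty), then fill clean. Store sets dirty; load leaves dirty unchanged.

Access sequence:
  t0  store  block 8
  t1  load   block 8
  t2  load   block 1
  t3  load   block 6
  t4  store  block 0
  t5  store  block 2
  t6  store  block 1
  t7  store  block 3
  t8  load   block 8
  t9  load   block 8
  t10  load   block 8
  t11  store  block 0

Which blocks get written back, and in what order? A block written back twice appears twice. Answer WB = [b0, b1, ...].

WB = [8, 0, 2, 3]

0: W B8 → L2 miss [D]
1: R B8 → L2 hit [D]
2: R B1 → L1 miss [-]
3: R B6 → L0 miss [-]
4: W B0 → L0 miss [D]
5: W B2 → L2 miss wb→B8 [D]
6: W B1 → L1 hit [D]
7: W B3 → L0 miss wb→B0 [D]
8: R B8 → L2 miss wb→B2 [-]
9: R B8 → L2 hit [-]
10: R B8 → L2 hit [-]
11: W B0 → L0 miss wb→B3 [D]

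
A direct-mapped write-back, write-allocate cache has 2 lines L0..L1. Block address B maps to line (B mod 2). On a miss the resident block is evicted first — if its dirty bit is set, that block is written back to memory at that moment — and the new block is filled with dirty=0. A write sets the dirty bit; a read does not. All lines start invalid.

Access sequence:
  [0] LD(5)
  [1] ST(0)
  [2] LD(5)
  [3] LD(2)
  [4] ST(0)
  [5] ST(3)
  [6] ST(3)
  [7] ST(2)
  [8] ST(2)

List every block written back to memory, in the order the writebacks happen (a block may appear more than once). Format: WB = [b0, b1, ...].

WB = [0, 0]

0: R B5 → L1 miss [-]
1: W B0 → L0 miss [D]
2: R B5 → L1 hit [-]
3: R B2 → L0 miss wb→B0 [-]
4: W B0 → L0 miss [D]
5: W B3 → L1 miss [D]
6: W B3 → L1 hit [D]
7: W B2 → L0 miss wb→B0 [D]
8: W B2 → L0 hit [D]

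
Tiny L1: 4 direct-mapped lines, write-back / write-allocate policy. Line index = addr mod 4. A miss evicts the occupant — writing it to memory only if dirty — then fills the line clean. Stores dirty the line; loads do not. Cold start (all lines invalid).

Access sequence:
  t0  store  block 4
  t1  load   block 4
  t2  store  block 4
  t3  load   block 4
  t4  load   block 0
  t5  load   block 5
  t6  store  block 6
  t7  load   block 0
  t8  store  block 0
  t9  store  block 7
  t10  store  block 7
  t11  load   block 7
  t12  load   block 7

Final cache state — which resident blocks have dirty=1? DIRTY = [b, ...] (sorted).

DIRTY = [0, 6, 7]

  0 | W B4 → L0 miss [D]
  1 | R B4 → L0 hit [D]
  2 | W B4 → L0 hit [D]
  3 | R B4 → L0 hit [D]
  4 | R B0 → L0 miss wb→B4 [-]
  5 | R B5 → L1 miss [-]
  6 | W B6 → L2 miss [D]
  7 | R B0 → L0 hit [-]
  8 | W B0 → L0 hit [D]
  9 | W B7 → L3 miss [D]
  10 | W B7 → L3 hit [D]
  11 | R B7 → L3 hit [D]
  12 | R B7 → L3 hit [D]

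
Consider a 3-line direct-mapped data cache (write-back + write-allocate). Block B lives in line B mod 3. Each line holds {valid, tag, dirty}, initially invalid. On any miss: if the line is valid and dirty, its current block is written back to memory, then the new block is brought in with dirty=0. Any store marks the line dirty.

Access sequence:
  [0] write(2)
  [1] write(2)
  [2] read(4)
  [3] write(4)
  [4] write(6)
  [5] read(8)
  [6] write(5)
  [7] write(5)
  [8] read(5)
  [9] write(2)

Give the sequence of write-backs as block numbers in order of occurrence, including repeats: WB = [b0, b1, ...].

WB = [2, 5]

  0 | W B2 → L2 miss [D]
  1 | W B2 → L2 hit [D]
  2 | R B4 → L1 miss [-]
  3 | W B4 → L1 hit [D]
  4 | W B6 → L0 miss [D]
  5 | R B8 → L2 miss wb→B2 [-]
  6 | W B5 → L2 miss [D]
  7 | W B5 → L2 hit [D]
  8 | R B5 → L2 hit [D]
  9 | W B2 → L2 miss wb→B5 [D]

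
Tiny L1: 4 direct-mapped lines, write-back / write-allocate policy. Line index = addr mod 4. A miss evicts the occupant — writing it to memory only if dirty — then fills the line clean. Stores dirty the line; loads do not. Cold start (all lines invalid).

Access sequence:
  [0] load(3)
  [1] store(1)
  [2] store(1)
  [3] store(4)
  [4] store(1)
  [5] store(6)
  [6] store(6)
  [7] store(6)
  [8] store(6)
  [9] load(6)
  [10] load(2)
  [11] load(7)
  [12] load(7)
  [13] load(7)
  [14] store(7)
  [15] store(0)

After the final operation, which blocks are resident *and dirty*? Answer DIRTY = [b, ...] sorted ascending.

  0 | R B3 → L3 miss [-]
  1 | W B1 → L1 miss [D]
  2 | W B1 → L1 hit [D]
  3 | W B4 → L0 miss [D]
  4 | W B1 → L1 hit [D]
  5 | W B6 → L2 miss [D]
  6 | W B6 → L2 hit [D]
  7 | W B6 → L2 hit [D]
  8 | W B6 → L2 hit [D]
  9 | R B6 → L2 hit [D]
  10 | R B2 → L2 miss wb→B6 [-]
  11 | R B7 → L3 miss [-]
  12 | R B7 → L3 hit [-]
  13 | R B7 → L3 hit [-]
  14 | W B7 → L3 hit [D]
  15 | W B0 → L0 miss wb→B4 [D]

DIRTY = [0, 1, 7]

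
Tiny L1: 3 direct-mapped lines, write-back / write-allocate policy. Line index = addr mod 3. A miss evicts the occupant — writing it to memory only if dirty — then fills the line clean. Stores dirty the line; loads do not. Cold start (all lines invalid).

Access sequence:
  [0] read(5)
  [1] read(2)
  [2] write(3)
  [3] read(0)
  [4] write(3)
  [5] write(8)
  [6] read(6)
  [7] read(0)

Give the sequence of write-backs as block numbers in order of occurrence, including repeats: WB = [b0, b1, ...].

WB = [3, 3]

0: R B5 -> L2 miss  d=-]
1: R B2 -> L2 miss  d=-]
2: W B3 -> L0 miss  d=D]
3: R B0 -> L0 miss wb->B3  d=-]
4: W B3 -> L0 miss  d=D]
5: W B8 -> L2 miss  d=D]
6: R B6 -> L0 miss wb->B3  d=-]
7: R B0 -> L0 miss  d=-]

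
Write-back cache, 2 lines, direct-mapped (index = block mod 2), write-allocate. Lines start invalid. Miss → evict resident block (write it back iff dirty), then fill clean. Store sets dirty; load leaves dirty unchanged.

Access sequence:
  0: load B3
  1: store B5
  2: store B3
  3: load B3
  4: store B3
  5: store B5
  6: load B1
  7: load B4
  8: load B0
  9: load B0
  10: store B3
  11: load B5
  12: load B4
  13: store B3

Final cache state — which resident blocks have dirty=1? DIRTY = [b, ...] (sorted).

DIRTY = [3]

0: R B3 → L1 miss [-]
1: W B5 → L1 miss [D]
2: W B3 → L1 miss wb→B5 [D]
3: R B3 → L1 hit [D]
4: W B3 → L1 hit [D]
5: W B5 → L1 miss wb→B3 [D]
6: R B1 → L1 miss wb→B5 [-]
7: R B4 → L0 miss [-]
8: R B0 → L0 miss [-]
9: R B0 → L0 hit [-]
10: W B3 → L1 miss [D]
11: R B5 → L1 miss wb→B3 [-]
12: R B4 → L0 miss [-]
13: W B3 → L1 miss [D]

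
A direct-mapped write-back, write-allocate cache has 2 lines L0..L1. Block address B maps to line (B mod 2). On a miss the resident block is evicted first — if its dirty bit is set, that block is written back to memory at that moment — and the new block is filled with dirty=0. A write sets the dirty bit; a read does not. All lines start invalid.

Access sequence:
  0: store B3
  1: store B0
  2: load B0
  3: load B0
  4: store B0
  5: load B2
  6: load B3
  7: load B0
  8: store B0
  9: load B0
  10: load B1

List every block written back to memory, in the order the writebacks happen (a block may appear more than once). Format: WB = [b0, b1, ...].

0: W B3 -> L1 miss  d=D]
1: W B0 -> L0 miss  d=D]
2: R B0 -> L0 hit  d=D]
3: R B0 -> L0 hit  d=D]
4: W B0 -> L0 hit  d=D]
5: R B2 -> L0 miss wb->B0  d=-]
6: R B3 -> L1 hit  d=D]
7: R B0 -> L0 miss  d=-]
8: W B0 -> L0 hit  d=D]
9: R B0 -> L0 hit  d=D]
10: R B1 -> L1 miss wb->B3  d=-]

WB = [0, 3]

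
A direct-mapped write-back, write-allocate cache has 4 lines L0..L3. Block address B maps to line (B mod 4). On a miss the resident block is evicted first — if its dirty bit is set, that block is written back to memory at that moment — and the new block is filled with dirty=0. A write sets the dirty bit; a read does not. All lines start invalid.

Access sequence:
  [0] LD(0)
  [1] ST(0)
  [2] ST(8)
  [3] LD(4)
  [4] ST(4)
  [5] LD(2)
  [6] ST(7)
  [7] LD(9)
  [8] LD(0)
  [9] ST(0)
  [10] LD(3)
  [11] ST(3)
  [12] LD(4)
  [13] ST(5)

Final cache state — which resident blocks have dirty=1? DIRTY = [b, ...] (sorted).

0: R B0 → L0 miss [-]
1: W B0 → L0 hit [D]
2: W B8 → L0 miss wb→B0 [D]
3: R B4 → L0 miss wb→B8 [-]
4: W B4 → L0 hit [D]
5: R B2 → L2 miss [-]
6: W B7 → L3 miss [D]
7: R B9 → L1 miss [-]
8: R B0 → L0 miss wb→B4 [-]
9: W B0 → L0 hit [D]
10: R B3 → L3 miss wb→B7 [-]
11: W B3 → L3 hit [D]
12: R B4 → L0 miss wb→B0 [-]
13: W B5 → L1 miss [D]

DIRTY = [3, 5]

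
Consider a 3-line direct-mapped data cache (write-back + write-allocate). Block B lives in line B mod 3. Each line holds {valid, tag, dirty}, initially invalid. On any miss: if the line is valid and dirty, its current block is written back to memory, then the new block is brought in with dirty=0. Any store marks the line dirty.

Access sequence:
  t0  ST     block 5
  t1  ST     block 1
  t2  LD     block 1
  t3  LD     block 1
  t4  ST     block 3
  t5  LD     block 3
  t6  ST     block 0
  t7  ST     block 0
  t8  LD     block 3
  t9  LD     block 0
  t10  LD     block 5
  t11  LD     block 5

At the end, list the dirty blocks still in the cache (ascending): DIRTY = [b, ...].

0: W B5 -> L2 miss  d=D]
1: W B1 -> L1 miss  d=D]
2: R B1 -> L1 hit  d=D]
3: R B1 -> L1 hit  d=D]
4: W B3 -> L0 miss  d=D]
5: R B3 -> L0 hit  d=D]
6: W B0 -> L0 miss wb->B3  d=D]
7: W B0 -> L0 hit  d=D]
8: R B3 -> L0 miss wb->B0  d=-]
9: R B0 -> L0 miss  d=-]
10: R B5 -> L2 hit  d=D]
11: R B5 -> L2 hit  d=D]

DIRTY = [1, 5]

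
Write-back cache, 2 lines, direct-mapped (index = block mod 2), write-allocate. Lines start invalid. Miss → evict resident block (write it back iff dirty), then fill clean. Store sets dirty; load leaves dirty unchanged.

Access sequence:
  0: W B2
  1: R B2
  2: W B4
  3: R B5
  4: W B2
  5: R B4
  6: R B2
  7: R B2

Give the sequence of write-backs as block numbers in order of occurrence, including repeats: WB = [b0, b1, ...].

WB = [2, 4, 2]

0: W B2 -> L0 miss  d=D]
1: R B2 -> L0 hit  d=D]
2: W B4 -> L0 miss wb->B2  d=D]
3: R B5 -> L1 miss  d=-]
4: W B2 -> L0 miss wb->B4  d=D]
5: R B4 -> L0 miss wb->B2  d=-]
6: R B2 -> L0 miss  d=-]
7: R B2 -> L0 hit  d=-]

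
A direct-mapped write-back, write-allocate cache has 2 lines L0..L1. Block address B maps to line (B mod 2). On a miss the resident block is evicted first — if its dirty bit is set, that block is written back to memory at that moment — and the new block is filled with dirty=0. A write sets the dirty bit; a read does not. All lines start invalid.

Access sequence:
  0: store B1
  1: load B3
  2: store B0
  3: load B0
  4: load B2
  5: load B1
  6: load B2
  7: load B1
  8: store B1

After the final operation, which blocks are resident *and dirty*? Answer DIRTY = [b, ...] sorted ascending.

0: W B1 → L1 miss [D]
1: R B3 → L1 miss wb→B1 [-]
2: W B0 → L0 miss [D]
3: R B0 → L0 hit [D]
4: R B2 → L0 miss wb→B0 [-]
5: R B1 → L1 miss [-]
6: R B2 → L0 hit [-]
7: R B1 → L1 hit [-]
8: W B1 → L1 hit [D]

DIRTY = [1]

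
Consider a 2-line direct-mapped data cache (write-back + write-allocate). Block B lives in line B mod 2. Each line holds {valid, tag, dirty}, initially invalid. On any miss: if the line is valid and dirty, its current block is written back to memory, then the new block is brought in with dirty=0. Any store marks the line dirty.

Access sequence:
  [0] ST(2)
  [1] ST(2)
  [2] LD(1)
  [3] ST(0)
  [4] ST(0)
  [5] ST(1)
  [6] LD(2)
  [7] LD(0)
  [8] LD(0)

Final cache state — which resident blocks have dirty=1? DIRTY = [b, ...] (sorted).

0: W B2 → L0 miss [D]
1: W B2 → L0 hit [D]
2: R B1 → L1 miss [-]
3: W B0 → L0 miss wb→B2 [D]
4: W B0 → L0 hit [D]
5: W B1 → L1 hit [D]
6: R B2 → L0 miss wb→B0 [-]
7: R B0 → L0 miss [-]
8: R B0 → L0 hit [-]

DIRTY = [1]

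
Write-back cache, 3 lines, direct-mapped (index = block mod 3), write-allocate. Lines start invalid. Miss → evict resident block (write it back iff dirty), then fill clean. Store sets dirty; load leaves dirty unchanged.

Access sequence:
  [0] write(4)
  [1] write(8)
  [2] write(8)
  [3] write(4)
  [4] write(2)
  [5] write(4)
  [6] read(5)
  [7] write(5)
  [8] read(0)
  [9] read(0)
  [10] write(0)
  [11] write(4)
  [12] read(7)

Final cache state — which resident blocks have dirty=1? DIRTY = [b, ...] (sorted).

DIRTY = [0, 5]

  0 | W B4 → L1 miss [D]
  1 | W B8 → L2 miss [D]
  2 | W B8 → L2 hit [D]
  3 | W B4 → L1 hit [D]
  4 | W B2 → L2 miss wb→B8 [D]
  5 | W B4 → L1 hit [D]
  6 | R B5 → L2 miss wb→B2 [-]
  7 | W B5 → L2 hit [D]
  8 | R B0 → L0 miss [-]
  9 | R B0 → L0 hit [-]
  10 | W B0 → L0 hit [D]
  11 | W B4 → L1 hit [D]
  12 | R B7 → L1 miss wb→B4 [-]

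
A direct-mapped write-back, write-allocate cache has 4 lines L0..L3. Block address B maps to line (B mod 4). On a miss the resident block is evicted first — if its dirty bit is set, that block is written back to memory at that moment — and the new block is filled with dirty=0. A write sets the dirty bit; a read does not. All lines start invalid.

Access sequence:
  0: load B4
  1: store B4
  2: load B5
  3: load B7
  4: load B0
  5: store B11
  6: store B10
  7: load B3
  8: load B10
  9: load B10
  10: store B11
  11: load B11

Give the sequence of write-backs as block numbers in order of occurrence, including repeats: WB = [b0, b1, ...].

WB = [4, 11]

0: R B4 → L0 miss [-]
1: W B4 → L0 hit [D]
2: R B5 → L1 miss [-]
3: R B7 → L3 miss [-]
4: R B0 → L0 miss wb→B4 [-]
5: W B11 → L3 miss [D]
6: W B10 → L2 miss [D]
7: R B3 → L3 miss wb→B11 [-]
8: R B10 → L2 hit [D]
9: R B10 → L2 hit [D]
10: W B11 → L3 miss [D]
11: R B11 → L3 hit [D]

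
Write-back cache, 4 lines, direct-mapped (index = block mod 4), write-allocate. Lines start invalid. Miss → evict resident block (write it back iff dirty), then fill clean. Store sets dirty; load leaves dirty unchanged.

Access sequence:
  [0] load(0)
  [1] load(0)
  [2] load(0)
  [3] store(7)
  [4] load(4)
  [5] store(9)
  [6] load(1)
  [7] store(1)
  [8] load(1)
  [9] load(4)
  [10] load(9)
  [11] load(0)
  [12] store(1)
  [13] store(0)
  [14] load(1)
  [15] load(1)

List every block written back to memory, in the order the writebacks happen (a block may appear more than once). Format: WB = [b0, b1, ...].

  0 | R B0 → L0 miss [-]
  1 | R B0 → L0 hit [-]
  2 | R B0 → L0 hit [-]
  3 | W B7 → L3 miss [D]
  4 | R B4 → L0 miss [-]
  5 | W B9 → L1 miss [D]
  6 | R B1 → L1 miss wb→B9 [-]
  7 | W B1 → L1 hit [D]
  8 | R B1 → L1 hit [D]
  9 | R B4 → L0 hit [-]
  10 | R B9 → L1 miss wb→B1 [-]
  11 | R B0 → L0 miss [-]
  12 | W B1 → L1 miss [D]
  13 | W B0 → L0 hit [D]
  14 | R B1 → L1 hit [D]
  15 | R B1 → L1 hit [D]

WB = [9, 1]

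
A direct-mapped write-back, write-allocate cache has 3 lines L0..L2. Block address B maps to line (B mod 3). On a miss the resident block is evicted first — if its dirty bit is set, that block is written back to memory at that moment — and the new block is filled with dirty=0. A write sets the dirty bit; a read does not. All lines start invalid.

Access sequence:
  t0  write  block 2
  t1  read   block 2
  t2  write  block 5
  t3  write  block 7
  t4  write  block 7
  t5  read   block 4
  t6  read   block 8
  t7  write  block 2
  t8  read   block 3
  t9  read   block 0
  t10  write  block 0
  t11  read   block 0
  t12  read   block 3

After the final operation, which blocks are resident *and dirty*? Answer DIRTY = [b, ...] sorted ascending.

DIRTY = [2]

  0 | W B2 → L2 miss [D]
  1 | R B2 → L2 hit [D]
  2 | W B5 → L2 miss wb→B2 [D]
  3 | W B7 → L1 miss [D]
  4 | W B7 → L1 hit [D]
  5 | R B4 → L1 miss wb→B7 [-]
  6 | R B8 → L2 miss wb→B5 [-]
  7 | W B2 → L2 miss [D]
  8 | R B3 → L0 miss [-]
  9 | R B0 → L0 miss [-]
  10 | W B0 → L0 hit [D]
  11 | R B0 → L0 hit [D]
  12 | R B3 → L0 miss wb→B0 [-]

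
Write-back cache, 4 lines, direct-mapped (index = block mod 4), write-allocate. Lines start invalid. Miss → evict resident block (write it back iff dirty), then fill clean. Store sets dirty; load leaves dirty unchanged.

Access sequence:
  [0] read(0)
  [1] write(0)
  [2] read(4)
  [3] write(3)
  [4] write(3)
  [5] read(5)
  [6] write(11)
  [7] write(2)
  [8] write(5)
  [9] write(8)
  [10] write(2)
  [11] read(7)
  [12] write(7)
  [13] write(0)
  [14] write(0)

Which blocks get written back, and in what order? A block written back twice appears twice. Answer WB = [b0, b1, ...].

  0 | R B0 → L0 miss [-]
  1 | W B0 → L0 hit [D]
  2 | R B4 → L0 miss wb→B0 [-]
  3 | W B3 → L3 miss [D]
  4 | W B3 → L3 hit [D]
  5 | R B5 → L1 miss [-]
  6 | W B11 → L3 miss wb→B3 [D]
  7 | W B2 → L2 miss [D]
  8 | W B5 → L1 hit [D]
  9 | W B8 → L0 miss [D]
  10 | W B2 → L2 hit [D]
  11 | R B7 → L3 miss wb→B11 [-]
  12 | W B7 → L3 hit [D]
  13 | W B0 → L0 miss wb→B8 [D]
  14 | W B0 → L0 hit [D]

WB = [0, 3, 11, 8]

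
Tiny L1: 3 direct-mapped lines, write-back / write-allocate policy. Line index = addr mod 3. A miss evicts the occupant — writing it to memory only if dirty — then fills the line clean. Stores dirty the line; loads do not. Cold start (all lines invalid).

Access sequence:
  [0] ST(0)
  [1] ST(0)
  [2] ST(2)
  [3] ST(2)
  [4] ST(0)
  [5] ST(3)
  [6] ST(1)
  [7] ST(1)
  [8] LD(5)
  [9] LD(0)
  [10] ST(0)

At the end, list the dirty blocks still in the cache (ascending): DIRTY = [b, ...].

DIRTY = [0, 1]

  0 | W B0 → L0 miss [D]
  1 | W B0 → L0 hit [D]
  2 | W B2 → L2 miss [D]
  3 | W B2 → L2 hit [D]
  4 | W B0 → L0 hit [D]
  5 | W B3 → L0 miss wb→B0 [D]
  6 | W B1 → L1 miss [D]
  7 | W B1 → L1 hit [D]
  8 | R B5 → L2 miss wb→B2 [-]
  9 | R B0 → L0 miss wb→B3 [-]
  10 | W B0 → L0 hit [D]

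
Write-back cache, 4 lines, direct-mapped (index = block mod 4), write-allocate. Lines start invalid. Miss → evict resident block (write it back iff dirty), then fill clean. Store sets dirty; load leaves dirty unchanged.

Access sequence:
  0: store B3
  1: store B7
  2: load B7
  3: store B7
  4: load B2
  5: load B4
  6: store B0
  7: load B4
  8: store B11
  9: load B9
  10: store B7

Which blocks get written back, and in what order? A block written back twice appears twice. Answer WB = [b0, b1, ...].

0: W B3 → L3 miss [D]
1: W B7 → L3 miss wb→B3 [D]
2: R B7 → L3 hit [D]
3: W B7 → L3 hit [D]
4: R B2 → L2 miss [-]
5: R B4 → L0 miss [-]
6: W B0 → L0 miss [D]
7: R B4 → L0 miss wb→B0 [-]
8: W B11 → L3 miss wb→B7 [D]
9: R B9 → L1 miss [-]
10: W B7 → L3 miss wb→B11 [D]

WB = [3, 0, 7, 11]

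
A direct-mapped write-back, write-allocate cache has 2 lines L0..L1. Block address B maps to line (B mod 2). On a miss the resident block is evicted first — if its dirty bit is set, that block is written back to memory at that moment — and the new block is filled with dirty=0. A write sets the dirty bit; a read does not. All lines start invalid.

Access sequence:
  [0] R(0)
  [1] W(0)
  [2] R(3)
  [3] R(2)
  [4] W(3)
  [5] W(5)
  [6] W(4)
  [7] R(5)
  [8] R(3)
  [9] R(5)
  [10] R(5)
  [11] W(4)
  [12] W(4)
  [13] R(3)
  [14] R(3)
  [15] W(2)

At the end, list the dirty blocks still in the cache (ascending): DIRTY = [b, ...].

DIRTY = [2]

  0 | R B0 → L0 miss [-]
  1 | W B0 → L0 hit [D]
  2 | R B3 → L1 miss [-]
  3 | R B2 → L0 miss wb→B0 [-]
  4 | W B3 → L1 hit [D]
  5 | W B5 → L1 miss wb→B3 [D]
  6 | W B4 → L0 miss [D]
  7 | R B5 → L1 hit [D]
  8 | R B3 → L1 miss wb→B5 [-]
  9 | R B5 → L1 miss [-]
  10 | R B5 → L1 hit [-]
  11 | W B4 → L0 hit [D]
  12 | W B4 → L0 hit [D]
  13 | R B3 → L1 miss [-]
  14 | R B3 → L1 hit [-]
  15 | W B2 → L0 miss wb→B4 [D]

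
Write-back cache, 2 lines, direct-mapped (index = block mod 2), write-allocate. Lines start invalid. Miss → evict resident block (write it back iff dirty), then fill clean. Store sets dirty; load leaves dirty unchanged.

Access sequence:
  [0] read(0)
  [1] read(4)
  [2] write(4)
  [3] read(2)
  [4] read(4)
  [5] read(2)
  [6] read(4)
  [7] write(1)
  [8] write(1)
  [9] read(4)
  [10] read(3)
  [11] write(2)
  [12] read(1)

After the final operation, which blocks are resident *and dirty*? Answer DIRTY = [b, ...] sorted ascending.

  0 | R B0 → L0 miss [-]
  1 | R B4 → L0 miss [-]
  2 | W B4 → L0 hit [D]
  3 | R B2 → L0 miss wb→B4 [-]
  4 | R B4 → L0 miss [-]
  5 | R B2 → L0 miss [-]
  6 | R B4 → L0 miss [-]
  7 | W B1 → L1 miss [D]
  8 | W B1 → L1 hit [D]
  9 | R B4 → L0 hit [-]
  10 | R B3 → L1 miss wb→B1 [-]
  11 | W B2 → L0 miss [D]
  12 | R B1 → L1 miss [-]

DIRTY = [2]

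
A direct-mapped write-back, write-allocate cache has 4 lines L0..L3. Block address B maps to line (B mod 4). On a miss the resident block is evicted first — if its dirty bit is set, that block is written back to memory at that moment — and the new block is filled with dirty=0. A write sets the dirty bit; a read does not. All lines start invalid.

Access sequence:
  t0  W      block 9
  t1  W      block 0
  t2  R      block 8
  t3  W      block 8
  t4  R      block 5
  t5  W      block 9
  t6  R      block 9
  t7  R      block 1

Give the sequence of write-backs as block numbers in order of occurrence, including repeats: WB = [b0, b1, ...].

0: W B9 -> L1 miss  d=D]
1: W B0 -> L0 miss  d=D]
2: R B8 -> L0 miss wb->B0  d=-]
3: W B8 -> L0 hit  d=D]
4: R B5 -> L1 miss wb->B9  d=-]
5: W B9 -> L1 miss  d=D]
6: R B9 -> L1 hit  d=D]
7: R B1 -> L1 miss wb->B9  d=-]

WB = [0, 9, 9]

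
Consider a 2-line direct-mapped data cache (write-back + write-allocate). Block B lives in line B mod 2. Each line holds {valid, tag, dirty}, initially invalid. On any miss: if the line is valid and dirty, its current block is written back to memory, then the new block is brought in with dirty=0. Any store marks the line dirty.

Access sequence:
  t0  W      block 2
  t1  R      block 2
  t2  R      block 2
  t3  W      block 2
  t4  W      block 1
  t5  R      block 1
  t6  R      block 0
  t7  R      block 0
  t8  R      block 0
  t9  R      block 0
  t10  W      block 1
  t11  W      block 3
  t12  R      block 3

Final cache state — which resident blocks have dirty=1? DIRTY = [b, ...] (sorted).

DIRTY = [3]

  0 | W B2 → L0 miss [D]
  1 | R B2 → L0 hit [D]
  2 | R B2 → L0 hit [D]
  3 | W B2 → L0 hit [D]
  4 | W B1 → L1 miss [D]
  5 | R B1 → L1 hit [D]
  6 | R B0 → L0 miss wb→B2 [-]
  7 | R B0 → L0 hit [-]
  8 | R B0 → L0 hit [-]
  9 | R B0 → L0 hit [-]
  10 | W B1 → L1 hit [D]
  11 | W B3 → L1 miss wb→B1 [D]
  12 | R B3 → L1 hit [D]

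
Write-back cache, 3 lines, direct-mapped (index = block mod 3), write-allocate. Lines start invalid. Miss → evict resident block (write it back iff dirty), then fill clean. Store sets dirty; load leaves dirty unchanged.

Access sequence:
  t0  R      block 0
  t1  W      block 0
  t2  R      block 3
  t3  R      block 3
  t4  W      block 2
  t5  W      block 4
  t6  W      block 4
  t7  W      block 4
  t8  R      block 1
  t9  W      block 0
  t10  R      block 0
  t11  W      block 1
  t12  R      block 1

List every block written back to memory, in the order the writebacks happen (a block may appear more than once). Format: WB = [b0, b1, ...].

0: R B0 → L0 miss [-]
1: W B0 → L0 hit [D]
2: R B3 → L0 miss wb→B0 [-]
3: R B3 → L0 hit [-]
4: W B2 → L2 miss [D]
5: W B4 → L1 miss [D]
6: W B4 → L1 hit [D]
7: W B4 → L1 hit [D]
8: R B1 → L1 miss wb→B4 [-]
9: W B0 → L0 miss [D]
10: R B0 → L0 hit [D]
11: W B1 → L1 hit [D]
12: R B1 → L1 hit [D]

WB = [0, 4]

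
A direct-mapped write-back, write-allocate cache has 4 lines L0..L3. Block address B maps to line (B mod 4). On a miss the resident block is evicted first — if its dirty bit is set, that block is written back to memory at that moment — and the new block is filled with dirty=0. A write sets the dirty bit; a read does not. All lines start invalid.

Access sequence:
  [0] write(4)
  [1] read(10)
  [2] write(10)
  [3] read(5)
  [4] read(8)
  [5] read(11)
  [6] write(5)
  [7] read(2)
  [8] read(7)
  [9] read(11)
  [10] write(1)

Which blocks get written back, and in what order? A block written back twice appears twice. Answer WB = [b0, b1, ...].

0: W B4 -> L0 miss  d=D]
1: R B10 -> L2 miss  d=-]
2: W B10 -> L2 hit  d=D]
3: R B5 -> L1 miss  d=-]
4: R B8 -> L0 miss wb->B4  d=-]
5: R B11 -> L3 miss  d=-]
6: W B5 -> L1 hit  d=D]
7: R B2 -> L2 miss wb->B10  d=-]
8: R B7 -> L3 miss  d=-]
9: R B11 -> L3 miss  d=-]
10: W B1 -> L1 miss wb->B5  d=D]

WB = [4, 10, 5]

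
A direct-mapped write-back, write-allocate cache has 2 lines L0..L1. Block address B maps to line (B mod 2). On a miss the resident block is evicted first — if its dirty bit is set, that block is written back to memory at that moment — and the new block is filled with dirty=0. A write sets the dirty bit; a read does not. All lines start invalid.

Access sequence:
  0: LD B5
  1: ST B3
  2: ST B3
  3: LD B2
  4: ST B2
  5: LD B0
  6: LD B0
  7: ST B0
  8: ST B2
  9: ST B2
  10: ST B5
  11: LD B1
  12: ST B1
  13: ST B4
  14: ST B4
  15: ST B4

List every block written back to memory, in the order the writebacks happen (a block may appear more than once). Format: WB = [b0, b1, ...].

0: R B5 → L1 miss [-]
1: W B3 → L1 miss [D]
2: W B3 → L1 hit [D]
3: R B2 → L0 miss [-]
4: W B2 → L0 hit [D]
5: R B0 → L0 miss wb→B2 [-]
6: R B0 → L0 hit [-]
7: W B0 → L0 hit [D]
8: W B2 → L0 miss wb→B0 [D]
9: W B2 → L0 hit [D]
10: W B5 → L1 miss wb→B3 [D]
11: R B1 → L1 miss wb→B5 [-]
12: W B1 → L1 hit [D]
13: W B4 → L0 miss wb→B2 [D]
14: W B4 → L0 hit [D]
15: W B4 → L0 hit [D]

WB = [2, 0, 3, 5, 2]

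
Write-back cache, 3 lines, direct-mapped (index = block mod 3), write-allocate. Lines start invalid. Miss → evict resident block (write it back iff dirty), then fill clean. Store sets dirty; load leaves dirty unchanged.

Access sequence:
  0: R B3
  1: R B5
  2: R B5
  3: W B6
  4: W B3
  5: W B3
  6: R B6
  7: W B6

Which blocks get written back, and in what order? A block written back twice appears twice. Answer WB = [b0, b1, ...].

0: R B3 -> L0 miss  d=-]
1: R B5 -> L2 miss  d=-]
2: R B5 -> L2 hit  d=-]
3: W B6 -> L0 miss  d=D]
4: W B3 -> L0 miss wb->B6  d=D]
5: W B3 -> L0 hit  d=D]
6: R B6 -> L0 miss wb->B3  d=-]
7: W B6 -> L0 hit  d=D]

WB = [6, 3]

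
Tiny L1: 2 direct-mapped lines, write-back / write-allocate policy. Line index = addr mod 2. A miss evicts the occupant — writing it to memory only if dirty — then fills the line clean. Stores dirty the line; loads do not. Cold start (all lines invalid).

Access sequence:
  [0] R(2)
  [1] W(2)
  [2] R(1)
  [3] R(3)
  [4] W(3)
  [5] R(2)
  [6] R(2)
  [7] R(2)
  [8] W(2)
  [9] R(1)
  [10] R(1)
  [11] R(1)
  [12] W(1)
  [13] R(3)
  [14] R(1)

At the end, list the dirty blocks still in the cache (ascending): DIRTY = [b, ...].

DIRTY = [2]

  0 | R B2 → L0 miss [-]
  1 | W B2 → L0 hit [D]
  2 | R B1 → L1 miss [-]
  3 | R B3 → L1 miss [-]
  4 | W B3 → L1 hit [D]
  5 | R B2 → L0 hit [D]
  6 | R B2 → L0 hit [D]
  7 | R B2 → L0 hit [D]
  8 | W B2 → L0 hit [D]
  9 | R B1 → L1 miss wb→B3 [-]
  10 | R B1 → L1 hit [-]
  11 | R B1 → L1 hit [-]
  12 | W B1 → L1 hit [D]
  13 | R B3 → L1 miss wb→B1 [-]
  14 | R B1 → L1 miss [-]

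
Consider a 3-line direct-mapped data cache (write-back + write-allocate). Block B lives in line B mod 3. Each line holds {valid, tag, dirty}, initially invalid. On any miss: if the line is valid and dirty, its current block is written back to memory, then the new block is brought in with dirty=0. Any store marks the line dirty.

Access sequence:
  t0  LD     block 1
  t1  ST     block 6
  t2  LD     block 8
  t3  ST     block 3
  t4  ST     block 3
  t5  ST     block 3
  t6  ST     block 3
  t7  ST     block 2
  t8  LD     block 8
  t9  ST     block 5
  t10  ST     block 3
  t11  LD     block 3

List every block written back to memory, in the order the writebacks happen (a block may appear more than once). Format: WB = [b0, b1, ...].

  0 | R B1 → L1 miss [-]
  1 | W B6 → L0 miss [D]
  2 | R B8 → L2 miss [-]
  3 | W B3 → L0 miss wb→B6 [D]
  4 | W B3 → L0 hit [D]
  5 | W B3 → L0 hit [D]
  6 | W B3 → L0 hit [D]
  7 | W B2 → L2 miss [D]
  8 | R B8 → L2 miss wb→B2 [-]
  9 | W B5 → L2 miss [D]
  10 | W B3 → L0 hit [D]
  11 | R B3 → L0 hit [D]

WB = [6, 2]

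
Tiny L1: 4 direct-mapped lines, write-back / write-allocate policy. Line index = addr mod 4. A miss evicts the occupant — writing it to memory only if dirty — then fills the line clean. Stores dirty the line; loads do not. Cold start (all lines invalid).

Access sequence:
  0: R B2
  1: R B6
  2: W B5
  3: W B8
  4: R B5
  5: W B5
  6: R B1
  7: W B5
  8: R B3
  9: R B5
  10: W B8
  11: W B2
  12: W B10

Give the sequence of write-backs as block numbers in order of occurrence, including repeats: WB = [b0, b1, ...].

WB = [5, 2]

0: R B2 → L2 miss [-]
1: R B6 → L2 miss [-]
2: W B5 → L1 miss [D]
3: W B8 → L0 miss [D]
4: R B5 → L1 hit [D]
5: W B5 → L1 hit [D]
6: R B1 → L1 miss wb→B5 [-]
7: W B5 → L1 miss [D]
8: R B3 → L3 miss [-]
9: R B5 → L1 hit [D]
10: W B8 → L0 hit [D]
11: W B2 → L2 miss [D]
12: W B10 → L2 miss wb→B2 [D]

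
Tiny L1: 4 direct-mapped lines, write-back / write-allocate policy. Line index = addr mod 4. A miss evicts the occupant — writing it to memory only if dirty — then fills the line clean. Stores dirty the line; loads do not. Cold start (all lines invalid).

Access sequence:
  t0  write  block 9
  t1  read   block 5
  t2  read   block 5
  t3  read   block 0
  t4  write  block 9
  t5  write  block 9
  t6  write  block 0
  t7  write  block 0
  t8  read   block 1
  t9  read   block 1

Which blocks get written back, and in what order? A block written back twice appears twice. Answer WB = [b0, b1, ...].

WB = [9, 9]

0: W B9 → L1 miss [D]
1: R B5 → L1 miss wb→B9 [-]
2: R B5 → L1 hit [-]
3: R B0 → L0 miss [-]
4: W B9 → L1 miss [D]
5: W B9 → L1 hit [D]
6: W B0 → L0 hit [D]
7: W B0 → L0 hit [D]
8: R B1 → L1 miss wb→B9 [-]
9: R B1 → L1 hit [-]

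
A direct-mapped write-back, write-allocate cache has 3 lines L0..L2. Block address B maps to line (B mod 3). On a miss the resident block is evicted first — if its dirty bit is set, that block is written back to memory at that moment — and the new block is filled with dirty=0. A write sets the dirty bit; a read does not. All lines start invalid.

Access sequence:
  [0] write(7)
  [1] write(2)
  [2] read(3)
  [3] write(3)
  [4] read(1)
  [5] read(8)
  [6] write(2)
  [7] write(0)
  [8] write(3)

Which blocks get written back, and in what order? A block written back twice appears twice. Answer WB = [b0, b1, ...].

WB = [7, 2, 3, 0]

0: W B7 -> L1 miss  d=D]
1: W B2 -> L2 miss  d=D]
2: R B3 -> L0 miss  d=-]
3: W B3 -> L0 hit  d=D]
4: R B1 -> L1 miss wb->B7  d=-]
5: R B8 -> L2 miss wb->B2  d=-]
6: W B2 -> L2 miss  d=D]
7: W B0 -> L0 miss wb->B3  d=D]
8: W B3 -> L0 miss wb->B0  d=D]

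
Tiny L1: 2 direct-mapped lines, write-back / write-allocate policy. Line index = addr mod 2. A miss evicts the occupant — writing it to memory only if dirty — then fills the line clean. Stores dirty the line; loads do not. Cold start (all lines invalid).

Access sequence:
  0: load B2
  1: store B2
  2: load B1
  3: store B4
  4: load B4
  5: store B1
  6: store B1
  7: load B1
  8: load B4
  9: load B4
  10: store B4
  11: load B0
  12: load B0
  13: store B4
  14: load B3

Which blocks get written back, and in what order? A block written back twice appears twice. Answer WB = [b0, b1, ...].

0: R B2 -> L0 miss  d=-]
1: W B2 -> L0 hit  d=D]
2: R B1 -> L1 miss  d=-]
3: W B4 -> L0 miss wb->B2  d=D]
4: R B4 -> L0 hit  d=D]
5: W B1 -> L1 hit  d=D]
6: W B1 -> L1 hit  d=D]
7: R B1 -> L1 hit  d=D]
8: R B4 -> L0 hit  d=D]
9: R B4 -> L0 hit  d=D]
10: W B4 -> L0 hit  d=D]
11: R B0 -> L0 miss wb->B4  d=-]
12: R B0 -> L0 hit  d=-]
13: W B4 -> L0 miss  d=D]
14: R B3 -> L1 miss wb->B1  d=-]

WB = [2, 4, 1]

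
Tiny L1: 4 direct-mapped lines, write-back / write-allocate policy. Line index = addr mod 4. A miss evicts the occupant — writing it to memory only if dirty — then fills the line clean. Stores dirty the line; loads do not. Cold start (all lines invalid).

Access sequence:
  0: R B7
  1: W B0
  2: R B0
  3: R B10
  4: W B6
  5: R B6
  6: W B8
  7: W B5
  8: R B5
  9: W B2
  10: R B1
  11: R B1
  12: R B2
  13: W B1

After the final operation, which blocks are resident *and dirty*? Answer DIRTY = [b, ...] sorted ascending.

DIRTY = [1, 2, 8]

0: R B7 → L3 miss [-]
1: W B0 → L0 miss [D]
2: R B0 → L0 hit [D]
3: R B10 → L2 miss [-]
4: W B6 → L2 miss [D]
5: R B6 → L2 hit [D]
6: W B8 → L0 miss wb→B0 [D]
7: W B5 → L1 miss [D]
8: R B5 → L1 hit [D]
9: W B2 → L2 miss wb→B6 [D]
10: R B1 → L1 miss wb→B5 [-]
11: R B1 → L1 hit [-]
12: R B2 → L2 hit [D]
13: W B1 → L1 hit [D]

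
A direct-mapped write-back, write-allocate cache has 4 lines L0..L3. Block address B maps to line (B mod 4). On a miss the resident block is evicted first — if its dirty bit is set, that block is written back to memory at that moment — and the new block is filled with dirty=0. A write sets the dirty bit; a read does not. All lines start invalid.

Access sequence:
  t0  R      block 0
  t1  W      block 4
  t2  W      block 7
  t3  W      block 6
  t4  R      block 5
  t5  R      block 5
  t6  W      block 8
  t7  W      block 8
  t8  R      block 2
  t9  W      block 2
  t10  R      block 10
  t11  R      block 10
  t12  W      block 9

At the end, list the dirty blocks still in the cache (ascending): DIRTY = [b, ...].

DIRTY = [7, 8, 9]

0: R B0 -> L0 miss  d=-]
1: W B4 -> L0 miss  d=D]
2: W B7 -> L3 miss  d=D]
3: W B6 -> L2 miss  d=D]
4: R B5 -> L1 miss  d=-]
5: R B5 -> L1 hit  d=-]
6: W B8 -> L0 miss wb->B4  d=D]
7: W B8 -> L0 hit  d=D]
8: R B2 -> L2 miss wb->B6  d=-]
9: W B2 -> L2 hit  d=D]
10: R B10 -> L2 miss wb->B2  d=-]
11: R B10 -> L2 hit  d=-]
12: W B9 -> L1 miss  d=D]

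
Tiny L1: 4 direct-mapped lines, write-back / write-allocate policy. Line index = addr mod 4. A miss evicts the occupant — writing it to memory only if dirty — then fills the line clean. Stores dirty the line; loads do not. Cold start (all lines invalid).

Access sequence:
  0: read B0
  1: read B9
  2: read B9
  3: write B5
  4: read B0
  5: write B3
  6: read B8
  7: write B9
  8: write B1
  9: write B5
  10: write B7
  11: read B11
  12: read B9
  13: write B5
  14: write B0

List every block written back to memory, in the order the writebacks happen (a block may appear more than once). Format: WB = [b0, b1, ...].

WB = [5, 9, 1, 3, 7, 5]

  0 | R B0 → L0 miss [-]
  1 | R B9 → L1 miss [-]
  2 | R B9 → L1 hit [-]
  3 | W B5 → L1 miss [D]
  4 | R B0 → L0 hit [-]
  5 | W B3 → L3 miss [D]
  6 | R B8 → L0 miss [-]
  7 | W B9 → L1 miss wb→B5 [D]
  8 | W B1 → L1 miss wb→B9 [D]
  9 | W B5 → L1 miss wb→B1 [D]
  10 | W B7 → L3 miss wb→B3 [D]
  11 | R B11 → L3 miss wb→B7 [-]
  12 | R B9 → L1 miss wb→B5 [-]
  13 | W B5 → L1 miss [D]
  14 | W B0 → L0 miss [D]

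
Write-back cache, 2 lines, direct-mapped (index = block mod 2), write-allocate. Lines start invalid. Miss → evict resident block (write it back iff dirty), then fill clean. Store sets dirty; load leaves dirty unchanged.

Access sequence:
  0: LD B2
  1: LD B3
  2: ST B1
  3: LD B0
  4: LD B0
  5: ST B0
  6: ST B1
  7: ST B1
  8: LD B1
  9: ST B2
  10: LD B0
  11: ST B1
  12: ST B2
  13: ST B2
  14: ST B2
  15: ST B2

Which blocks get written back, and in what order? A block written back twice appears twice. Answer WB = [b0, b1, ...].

0: R B2 → L0 miss [-]
1: R B3 → L1 miss [-]
2: W B1 → L1 miss [D]
3: R B0 → L0 miss [-]
4: R B0 → L0 hit [-]
5: W B0 → L0 hit [D]
6: W B1 → L1 hit [D]
7: W B1 → L1 hit [D]
8: R B1 → L1 hit [D]
9: W B2 → L0 miss wb→B0 [D]
10: R B0 → L0 miss wb→B2 [-]
11: W B1 → L1 hit [D]
12: W B2 → L0 miss [D]
13: W B2 → L0 hit [D]
14: W B2 → L0 hit [D]
15: W B2 → L0 hit [D]

WB = [0, 2]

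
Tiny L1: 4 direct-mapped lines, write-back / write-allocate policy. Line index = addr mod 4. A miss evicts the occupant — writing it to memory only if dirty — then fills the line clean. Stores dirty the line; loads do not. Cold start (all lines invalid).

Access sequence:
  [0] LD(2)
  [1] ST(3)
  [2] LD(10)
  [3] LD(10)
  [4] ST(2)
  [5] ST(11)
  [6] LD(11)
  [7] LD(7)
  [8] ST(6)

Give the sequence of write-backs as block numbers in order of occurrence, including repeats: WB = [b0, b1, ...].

WB = [3, 11, 2]

0: R B2 → L2 miss [-]
1: W B3 → L3 miss [D]
2: R B10 → L2 miss [-]
3: R B10 → L2 hit [-]
4: W B2 → L2 miss [D]
5: W B11 → L3 miss wb→B3 [D]
6: R B11 → L3 hit [D]
7: R B7 → L3 miss wb→B11 [-]
8: W B6 → L2 miss wb→B2 [D]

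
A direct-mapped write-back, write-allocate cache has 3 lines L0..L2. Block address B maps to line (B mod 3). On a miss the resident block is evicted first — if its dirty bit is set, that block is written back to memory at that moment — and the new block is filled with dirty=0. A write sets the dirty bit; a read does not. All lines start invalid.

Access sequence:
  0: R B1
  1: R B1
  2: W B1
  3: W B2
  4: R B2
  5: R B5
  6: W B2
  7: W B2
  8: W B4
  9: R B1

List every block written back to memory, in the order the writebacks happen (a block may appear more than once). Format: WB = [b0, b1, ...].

0: R B1 -> L1 miss  d=-]
1: R B1 -> L1 hit  d=-]
2: W B1 -> L1 hit  d=D]
3: W B2 -> L2 miss  d=D]
4: R B2 -> L2 hit  d=D]
5: R B5 -> L2 miss wb->B2  d=-]
6: W B2 -> L2 miss  d=D]
7: W B2 -> L2 hit  d=D]
8: W B4 -> L1 miss wb->B1  d=D]
9: R B1 -> L1 miss wb->B4  d=-]

WB = [2, 1, 4]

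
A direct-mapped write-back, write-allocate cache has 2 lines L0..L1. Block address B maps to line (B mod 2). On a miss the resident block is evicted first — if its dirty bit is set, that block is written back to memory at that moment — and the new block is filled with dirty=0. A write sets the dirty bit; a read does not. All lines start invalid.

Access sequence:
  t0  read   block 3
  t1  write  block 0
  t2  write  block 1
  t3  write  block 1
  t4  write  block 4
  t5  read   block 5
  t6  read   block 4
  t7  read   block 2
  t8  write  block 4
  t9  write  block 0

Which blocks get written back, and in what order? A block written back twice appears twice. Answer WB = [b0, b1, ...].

0: R B3 → L1 miss [-]
1: W B0 → L0 miss [D]
2: W B1 → L1 miss [D]
3: W B1 → L1 hit [D]
4: W B4 → L0 miss wb→B0 [D]
5: R B5 → L1 miss wb→B1 [-]
6: R B4 → L0 hit [D]
7: R B2 → L0 miss wb→B4 [-]
8: W B4 → L0 miss [D]
9: W B0 → L0 miss wb→B4 [D]

WB = [0, 1, 4, 4]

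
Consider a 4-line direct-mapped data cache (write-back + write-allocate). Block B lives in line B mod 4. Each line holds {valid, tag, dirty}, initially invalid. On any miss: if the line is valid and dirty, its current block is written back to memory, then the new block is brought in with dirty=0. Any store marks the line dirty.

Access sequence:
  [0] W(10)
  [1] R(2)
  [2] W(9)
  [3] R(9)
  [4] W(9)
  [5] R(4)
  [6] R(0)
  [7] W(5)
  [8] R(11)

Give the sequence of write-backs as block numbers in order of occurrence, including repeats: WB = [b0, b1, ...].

0: W B10 → L2 miss [D]
1: R B2 → L2 miss wb→B10 [-]
2: W B9 → L1 miss [D]
3: R B9 → L1 hit [D]
4: W B9 → L1 hit [D]
5: R B4 → L0 miss [-]
6: R B0 → L0 miss [-]
7: W B5 → L1 miss wb→B9 [D]
8: R B11 → L3 miss [-]

WB = [10, 9]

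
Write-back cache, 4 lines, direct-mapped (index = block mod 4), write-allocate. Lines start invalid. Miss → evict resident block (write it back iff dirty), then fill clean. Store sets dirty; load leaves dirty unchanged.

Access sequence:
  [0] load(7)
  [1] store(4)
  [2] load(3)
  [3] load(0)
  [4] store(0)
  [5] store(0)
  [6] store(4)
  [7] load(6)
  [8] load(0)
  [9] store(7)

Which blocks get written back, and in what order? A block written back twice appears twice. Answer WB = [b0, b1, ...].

0: R B7 -> L3 miss  d=-]
1: W B4 -> L0 miss  d=D]
2: R B3 -> L3 miss  d=-]
3: R B0 -> L0 miss wb->B4  d=-]
4: W B0 -> L0 hit  d=D]
5: W B0 -> L0 hit  d=D]
6: W B4 -> L0 miss wb->B0  d=D]
7: R B6 -> L2 miss  d=-]
8: R B0 -> L0 miss wb->B4  d=-]
9: W B7 -> L3 miss  d=D]

WB = [4, 0, 4]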